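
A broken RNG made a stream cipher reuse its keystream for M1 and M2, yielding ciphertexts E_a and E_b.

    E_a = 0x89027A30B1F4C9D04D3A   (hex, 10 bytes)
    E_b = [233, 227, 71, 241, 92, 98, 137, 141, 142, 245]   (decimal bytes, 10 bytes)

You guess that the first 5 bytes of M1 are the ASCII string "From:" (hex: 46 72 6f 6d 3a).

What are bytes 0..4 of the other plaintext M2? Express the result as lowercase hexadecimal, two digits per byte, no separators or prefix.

269352acd7

First, E_a ⊕ E_b = (M1 ⊕ K) ⊕ (M2 ⊕ K) = M1 ⊕ M2, so the key drops out. Then M2 = (M1 ⊕ M2) ⊕ M1 over the first 5 bytes.
byte 0: (89 ^ e9) ^ 46 = 60 ^ 46 = 26
byte 1: (02 ^ e3) ^ 72 = e1 ^ 72 = 93
byte 2: (7a ^ 47) ^ 6f = 3d ^ 6f = 52
byte 3: (30 ^ f1) ^ 6d = c1 ^ 6d = ac
byte 4: (b1 ^ 5c) ^ 3a = ed ^ 3a = d7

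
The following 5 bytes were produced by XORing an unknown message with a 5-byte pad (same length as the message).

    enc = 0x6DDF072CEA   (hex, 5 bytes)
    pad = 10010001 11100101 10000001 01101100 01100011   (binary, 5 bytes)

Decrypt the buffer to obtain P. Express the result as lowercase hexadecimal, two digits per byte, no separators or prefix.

byte 0: 109 ^ 145 = 252
byte 1: 223 ^ 229 =  58
byte 2:   7 ^ 129 = 134
byte 3:  44 ^ 108 =  64
byte 4: 234 ^  99 = 137

fc3a864089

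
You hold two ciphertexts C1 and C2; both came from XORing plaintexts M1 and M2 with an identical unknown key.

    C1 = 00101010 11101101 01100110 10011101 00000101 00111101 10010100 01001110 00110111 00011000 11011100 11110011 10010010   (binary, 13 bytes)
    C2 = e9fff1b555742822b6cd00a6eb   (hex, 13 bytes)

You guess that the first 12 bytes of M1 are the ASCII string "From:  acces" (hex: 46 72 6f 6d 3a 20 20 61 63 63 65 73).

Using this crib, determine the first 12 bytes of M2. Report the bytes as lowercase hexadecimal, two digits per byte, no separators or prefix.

8560f8456a699c0de2b6b926

First, C1 ⊕ C2 = (M1 ⊕ K) ⊕ (M2 ⊕ K) = M1 ⊕ M2, so the key drops out. Then M2 = (M1 ⊕ M2) ⊕ M1 over the first 12 bytes.
byte 0: (2a ⊕ e9) ⊕ 46 = c3 ⊕ 46 = 85
byte 1: (ed ⊕ ff) ⊕ 72 = 12 ⊕ 72 = 60
byte 2: (66 ⊕ f1) ⊕ 6f = 97 ⊕ 6f = f8
byte 3: (9d ⊕ b5) ⊕ 6d = 28 ⊕ 6d = 45
byte 4: (05 ⊕ 55) ⊕ 3a = 50 ⊕ 3a = 6a
byte 5: (3d ⊕ 74) ⊕ 20 = 49 ⊕ 20 = 69
byte 6: (94 ⊕ 28) ⊕ 20 = bc ⊕ 20 = 9c
byte 7: (4e ⊕ 22) ⊕ 61 = 6c ⊕ 61 = 0d
byte 8: (37 ⊕ b6) ⊕ 63 = 81 ⊕ 63 = e2
byte 9: (18 ⊕ cd) ⊕ 63 = d5 ⊕ 63 = b6
byte 10: (dc ⊕ 00) ⊕ 65 = dc ⊕ 65 = b9
byte 11: (f3 ⊕ a6) ⊕ 73 = 55 ⊕ 73 = 26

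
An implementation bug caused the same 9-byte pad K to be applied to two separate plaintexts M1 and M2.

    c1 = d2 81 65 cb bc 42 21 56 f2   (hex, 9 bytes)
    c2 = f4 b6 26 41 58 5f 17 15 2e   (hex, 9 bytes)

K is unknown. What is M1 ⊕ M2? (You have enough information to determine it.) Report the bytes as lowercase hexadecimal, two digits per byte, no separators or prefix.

2637438ae41d3643dc

c1 ⊕ c2 = (M1 ⊕ K) ⊕ (M2 ⊕ K) = M1 ⊕ M2 — the shared key cancels under XOR.
210 XOR 244 =  38
129 XOR 182 =  55
101 XOR  38 =  67
203 XOR  65 = 138
188 XOR  88 = 228
 66 XOR  95 =  29
 33 XOR  23 =  54
 86 XOR  21 =  67
242 XOR  46 = 220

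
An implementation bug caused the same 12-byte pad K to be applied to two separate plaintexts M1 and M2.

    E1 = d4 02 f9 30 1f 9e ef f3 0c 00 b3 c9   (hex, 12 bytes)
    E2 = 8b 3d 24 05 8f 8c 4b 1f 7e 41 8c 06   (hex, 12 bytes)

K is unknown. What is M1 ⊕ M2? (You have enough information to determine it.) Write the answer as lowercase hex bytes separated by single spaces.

5f 3f dd 35 90 12 a4 ec 72 41 3f cf

E1 ⊕ E2 = (M1 ⊕ K) ⊕ (M2 ⊕ K) = M1 ⊕ M2 — the shared key cancels under XOR.
212 ^ 139 =  95
  2 ^  61 =  63
249 ^  36 = 221
 48 ^   5 =  53
 31 ^ 143 = 144
158 ^ 140 =  18
239 ^  75 = 164
243 ^  31 = 236
 12 ^ 126 = 114
  0 ^  65 =  65
179 ^ 140 =  63
201 ^   6 = 207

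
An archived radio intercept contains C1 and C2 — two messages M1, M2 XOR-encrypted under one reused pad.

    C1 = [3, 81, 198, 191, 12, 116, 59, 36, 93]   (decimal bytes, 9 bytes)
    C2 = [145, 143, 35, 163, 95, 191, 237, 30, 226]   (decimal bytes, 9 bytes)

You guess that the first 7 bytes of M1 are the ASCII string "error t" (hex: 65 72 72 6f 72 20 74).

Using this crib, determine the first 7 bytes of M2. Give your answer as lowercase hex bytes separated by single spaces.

f7 ac 97 73 21 eb a2

First, C1 ⊕ C2 = (M1 ⊕ K) ⊕ (M2 ⊕ K) = M1 ⊕ M2, so the key drops out. Then M2 = (M1 ⊕ M2) ⊕ M1 over the first 7 bytes.
byte 0: (03 XOR 91) XOR 65 = 92 XOR 65 = f7
byte 1: (51 XOR 8f) XOR 72 = de XOR 72 = ac
byte 2: (c6 XOR 23) XOR 72 = e5 XOR 72 = 97
byte 3: (bf XOR a3) XOR 6f = 1c XOR 6f = 73
byte 4: (0c XOR 5f) XOR 72 = 53 XOR 72 = 21
byte 5: (74 XOR bf) XOR 20 = cb XOR 20 = eb
byte 6: (3b XOR ed) XOR 74 = d6 XOR 74 = a2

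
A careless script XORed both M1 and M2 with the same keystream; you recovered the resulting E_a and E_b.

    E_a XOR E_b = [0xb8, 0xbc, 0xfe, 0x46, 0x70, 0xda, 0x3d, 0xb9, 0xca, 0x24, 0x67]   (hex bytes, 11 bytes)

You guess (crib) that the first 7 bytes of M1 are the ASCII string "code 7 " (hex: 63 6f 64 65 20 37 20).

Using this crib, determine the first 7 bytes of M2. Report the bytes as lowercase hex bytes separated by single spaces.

db d3 9a 23 50 ed 1d

Since E_a ⊕ E_b = M1 ⊕ M2, XORing with the guessed M1 bytes yields the corresponding M2 bytes: M2 = (E_a ⊕ E_b) ⊕ M1.
b8 XOR 63 = db
bc XOR 6f = d3
fe XOR 64 = 9a
46 XOR 65 = 23
70 XOR 20 = 50
da XOR 37 = ed
3d XOR 20 = 1d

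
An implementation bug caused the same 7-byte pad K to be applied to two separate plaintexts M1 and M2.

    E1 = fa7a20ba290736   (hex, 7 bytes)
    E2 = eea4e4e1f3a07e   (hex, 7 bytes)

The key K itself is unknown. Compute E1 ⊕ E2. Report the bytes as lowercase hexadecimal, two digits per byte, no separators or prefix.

14dec45bdaa748

E1 ⊕ E2 = (M1 ⊕ K) ⊕ (M2 ⊕ K) = M1 ⊕ M2 — the shared key cancels under XOR.
fa xor ee = 14
7a xor a4 = de
20 xor e4 = c4
ba xor e1 = 5b
29 xor f3 = da
07 xor a0 = a7
36 xor 7e = 48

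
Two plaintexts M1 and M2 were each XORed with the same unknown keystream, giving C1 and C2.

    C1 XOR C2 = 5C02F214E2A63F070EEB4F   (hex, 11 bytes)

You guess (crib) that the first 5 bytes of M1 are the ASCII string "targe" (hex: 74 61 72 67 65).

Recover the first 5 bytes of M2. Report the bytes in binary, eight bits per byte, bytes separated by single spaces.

00101000 01100011 10000000 01110011 10000111

Since C1 ⊕ C2 = M1 ⊕ M2, XORing with the guessed M1 bytes yields the corresponding M2 bytes: M2 = (C1 ⊕ C2) ⊕ M1.
01011100 ⊕ 01110100 = 00101000
00000010 ⊕ 01100001 = 01100011
11110010 ⊕ 01110010 = 10000000
00010100 ⊕ 01100111 = 01110011
11100010 ⊕ 01100101 = 10000111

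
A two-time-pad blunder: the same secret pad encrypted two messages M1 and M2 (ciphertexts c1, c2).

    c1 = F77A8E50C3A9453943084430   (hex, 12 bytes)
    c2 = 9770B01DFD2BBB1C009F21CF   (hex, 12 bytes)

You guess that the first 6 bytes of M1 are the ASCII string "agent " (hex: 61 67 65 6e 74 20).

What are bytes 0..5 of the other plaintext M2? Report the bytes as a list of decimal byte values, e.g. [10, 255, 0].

[1, 109, 91, 35, 74, 162]

First, c1 ⊕ c2 = (M1 ⊕ K) ⊕ (M2 ⊕ K) = M1 ⊕ M2, so the key drops out. Then M2 = (M1 ⊕ M2) ⊕ M1 over the first 6 bytes.
byte 0: (f7 ⊕ 97) ⊕ 61 = 60 ⊕ 61 = 01
byte 1: (7a ⊕ 70) ⊕ 67 = 0a ⊕ 67 = 6d
byte 2: (8e ⊕ b0) ⊕ 65 = 3e ⊕ 65 = 5b
byte 3: (50 ⊕ 1d) ⊕ 6e = 4d ⊕ 6e = 23
byte 4: (c3 ⊕ fd) ⊕ 74 = 3e ⊕ 74 = 4a
byte 5: (a9 ⊕ 2b) ⊕ 20 = 82 ⊕ 20 = a2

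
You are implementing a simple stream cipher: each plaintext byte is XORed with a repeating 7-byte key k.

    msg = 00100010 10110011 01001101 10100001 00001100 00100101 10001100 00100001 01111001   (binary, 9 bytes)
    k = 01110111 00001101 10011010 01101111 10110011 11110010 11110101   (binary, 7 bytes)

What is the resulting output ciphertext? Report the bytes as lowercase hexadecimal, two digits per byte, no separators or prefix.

The 7-byte key repeats, so the effective keystream is 77 0d 9a 6f b3 f2 f5 77 0d.
byte 0: 00100010 ^ 01110111 = 01010101
byte 1: 10110011 ^ 00001101 = 10111110
byte 2: 01001101 ^ 10011010 = 11010111
byte 3: 10100001 ^ 01101111 = 11001110
byte 4: 00001100 ^ 10110011 = 10111111
byte 5: 00100101 ^ 11110010 = 11010111
byte 6: 10001100 ^ 11110101 = 01111001
byte 7: 00100001 ^ 01110111 = 01010110
byte 8: 01111001 ^ 00001101 = 01110100

55bed7cebfd7795674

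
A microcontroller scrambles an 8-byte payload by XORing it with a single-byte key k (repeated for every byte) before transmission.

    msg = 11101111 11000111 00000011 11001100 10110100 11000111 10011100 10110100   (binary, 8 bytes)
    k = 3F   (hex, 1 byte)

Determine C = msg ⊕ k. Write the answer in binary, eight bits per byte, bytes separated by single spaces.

The 1-byte key repeats, so the effective keystream is 3f 3f 3f 3f 3f 3f 3f 3f.
byte 0: ef xor 3f = d0
byte 1: c7 xor 3f = f8
byte 2: 03 xor 3f = 3c
byte 3: cc xor 3f = f3
byte 4: b4 xor 3f = 8b
byte 5: c7 xor 3f = f8
byte 6: 9c xor 3f = a3
byte 7: b4 xor 3f = 8b

11010000 11111000 00111100 11110011 10001011 11111000 10100011 10001011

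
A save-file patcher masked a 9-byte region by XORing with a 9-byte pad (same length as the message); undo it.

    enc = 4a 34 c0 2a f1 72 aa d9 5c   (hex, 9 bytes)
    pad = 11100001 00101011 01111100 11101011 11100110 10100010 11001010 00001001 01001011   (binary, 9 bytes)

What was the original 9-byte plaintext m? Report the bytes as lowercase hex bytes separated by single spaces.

ab 1f bc c1 17 d0 60 d0 17

4a ⊕ e1 = ab
34 ⊕ 2b = 1f
c0 ⊕ 7c = bc
2a ⊕ eb = c1
f1 ⊕ e6 = 17
72 ⊕ a2 = d0
aa ⊕ ca = 60
d9 ⊕ 09 = d0
5c ⊕ 4b = 17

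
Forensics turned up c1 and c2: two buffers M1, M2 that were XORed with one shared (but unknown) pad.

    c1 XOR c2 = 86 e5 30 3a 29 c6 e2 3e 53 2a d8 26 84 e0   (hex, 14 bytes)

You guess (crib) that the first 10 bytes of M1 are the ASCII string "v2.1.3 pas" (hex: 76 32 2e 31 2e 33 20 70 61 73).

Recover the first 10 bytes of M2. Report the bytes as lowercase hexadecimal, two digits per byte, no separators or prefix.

f0d71e0b07f5c24e3259

Since c1 ⊕ c2 = M1 ⊕ M2, XORing with the guessed M1 bytes yields the corresponding M2 bytes: M2 = (c1 ⊕ c2) ⊕ M1.
134 XOR 118 = 240
229 XOR  50 = 215
 48 XOR  46 =  30
 58 XOR  49 =  11
 41 XOR  46 =   7
198 XOR  51 = 245
226 XOR  32 = 194
 62 XOR 112 =  78
 83 XOR  97 =  50
 42 XOR 115 =  89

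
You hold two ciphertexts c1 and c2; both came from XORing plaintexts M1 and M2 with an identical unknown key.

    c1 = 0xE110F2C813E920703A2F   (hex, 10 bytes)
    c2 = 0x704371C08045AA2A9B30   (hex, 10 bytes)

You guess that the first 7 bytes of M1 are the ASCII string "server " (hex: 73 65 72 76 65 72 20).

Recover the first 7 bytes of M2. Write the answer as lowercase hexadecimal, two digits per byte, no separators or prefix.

First, c1 ⊕ c2 = (M1 ⊕ K) ⊕ (M2 ⊕ K) = M1 ⊕ M2, so the key drops out. Then M2 = (M1 ⊕ M2) ⊕ M1 over the first 7 bytes.
byte 0: (e1 ⊕ 70) ⊕ 73 = 91 ⊕ 73 = e2
byte 1: (10 ⊕ 43) ⊕ 65 = 53 ⊕ 65 = 36
byte 2: (f2 ⊕ 71) ⊕ 72 = 83 ⊕ 72 = f1
byte 3: (c8 ⊕ c0) ⊕ 76 = 08 ⊕ 76 = 7e
byte 4: (13 ⊕ 80) ⊕ 65 = 93 ⊕ 65 = f6
byte 5: (e9 ⊕ 45) ⊕ 72 = ac ⊕ 72 = de
byte 6: (20 ⊕ aa) ⊕ 20 = 8a ⊕ 20 = aa

e236f17ef6deaa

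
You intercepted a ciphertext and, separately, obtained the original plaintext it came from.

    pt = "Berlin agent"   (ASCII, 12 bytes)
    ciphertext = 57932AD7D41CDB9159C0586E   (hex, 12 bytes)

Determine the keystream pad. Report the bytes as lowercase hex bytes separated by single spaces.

15 f6 58 bb bd 72 fb f0 3e a5 36 1a

Since ciphertext = pt ⊕ pad, XORing both sides with pt gives pad = pt ⊕ ciphertext.
42 ⊕ 57 = 15
65 ⊕ 93 = f6
72 ⊕ 2a = 58
6c ⊕ d7 = bb
69 ⊕ d4 = bd
6e ⊕ 1c = 72
20 ⊕ db = fb
61 ⊕ 91 = f0
67 ⊕ 59 = 3e
65 ⊕ c0 = a5
6e ⊕ 58 = 36
74 ⊕ 6e = 1a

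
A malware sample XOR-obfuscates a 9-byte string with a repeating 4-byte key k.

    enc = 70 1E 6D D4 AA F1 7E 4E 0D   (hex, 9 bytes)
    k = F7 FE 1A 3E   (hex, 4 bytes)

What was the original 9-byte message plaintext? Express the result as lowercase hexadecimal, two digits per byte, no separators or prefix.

87e077ea5d0f6470fa

The 4-byte key repeats, so the effective keystream is f7 fe 1a 3e f7 fe 1a 3e f7.
byte 0: 01110000 XOR 11110111 = 10000111
byte 1: 00011110 XOR 11111110 = 11100000
byte 2: 01101101 XOR 00011010 = 01110111
byte 3: 11010100 XOR 00111110 = 11101010
byte 4: 10101010 XOR 11110111 = 01011101
byte 5: 11110001 XOR 11111110 = 00001111
byte 6: 01111110 XOR 00011010 = 01100100
byte 7: 01001110 XOR 00111110 = 01110000
byte 8: 00001101 XOR 11110111 = 11111010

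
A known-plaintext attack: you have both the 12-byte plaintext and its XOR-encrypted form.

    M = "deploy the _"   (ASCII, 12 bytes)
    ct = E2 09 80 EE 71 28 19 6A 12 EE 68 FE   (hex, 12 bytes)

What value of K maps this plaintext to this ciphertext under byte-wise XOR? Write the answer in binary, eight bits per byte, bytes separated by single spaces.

10000110 01101100 11110000 10000010 00011110 01010001 00111001 00011110 01111010 10001011 01001000 10100001

Since ct = M ⊕ K, XORing both sides with M gives K = M ⊕ ct.
01100100 xor 11100010 = 10000110
01100101 xor 00001001 = 01101100
01110000 xor 10000000 = 11110000
01101100 xor 11101110 = 10000010
01101111 xor 01110001 = 00011110
01111001 xor 00101000 = 01010001
00100000 xor 00011001 = 00111001
01110100 xor 01101010 = 00011110
01101000 xor 00010010 = 01111010
01100101 xor 11101110 = 10001011
00100000 xor 01101000 = 01001000
01011111 xor 11111110 = 10100001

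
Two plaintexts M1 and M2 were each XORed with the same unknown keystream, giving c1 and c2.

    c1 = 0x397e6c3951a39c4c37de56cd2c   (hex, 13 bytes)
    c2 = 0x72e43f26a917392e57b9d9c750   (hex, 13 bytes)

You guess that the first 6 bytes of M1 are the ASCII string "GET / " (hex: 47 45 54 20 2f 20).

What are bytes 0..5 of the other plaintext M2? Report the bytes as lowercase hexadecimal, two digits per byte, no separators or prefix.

First, c1 ⊕ c2 = (M1 ⊕ K) ⊕ (M2 ⊕ K) = M1 ⊕ M2, so the key drops out. Then M2 = (M1 ⊕ M2) ⊕ M1 over the first 6 bytes.
byte 0: (39 XOR 72) XOR 47 = 4b XOR 47 = 0c
byte 1: (7e XOR e4) XOR 45 = 9a XOR 45 = df
byte 2: (6c XOR 3f) XOR 54 = 53 XOR 54 = 07
byte 3: (39 XOR 26) XOR 20 = 1f XOR 20 = 3f
byte 4: (51 XOR a9) XOR 2f = f8 XOR 2f = d7
byte 5: (a3 XOR 17) XOR 20 = b4 XOR 20 = 94

0cdf073fd794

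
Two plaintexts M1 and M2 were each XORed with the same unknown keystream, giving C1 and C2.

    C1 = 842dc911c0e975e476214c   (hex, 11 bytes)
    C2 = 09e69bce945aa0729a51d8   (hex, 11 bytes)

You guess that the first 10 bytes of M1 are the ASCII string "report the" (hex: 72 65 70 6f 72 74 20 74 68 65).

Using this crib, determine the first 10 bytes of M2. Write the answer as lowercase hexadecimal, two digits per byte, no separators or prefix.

First, C1 ⊕ C2 = (M1 ⊕ K) ⊕ (M2 ⊕ K) = M1 ⊕ M2, so the key drops out. Then M2 = (M1 ⊕ M2) ⊕ M1 over the first 10 bytes.
byte 0: (84 xor 09) xor 72 = 8d xor 72 = ff
byte 1: (2d xor e6) xor 65 = cb xor 65 = ae
byte 2: (c9 xor 9b) xor 70 = 52 xor 70 = 22
byte 3: (11 xor ce) xor 6f = df xor 6f = b0
byte 4: (c0 xor 94) xor 72 = 54 xor 72 = 26
byte 5: (e9 xor 5a) xor 74 = b3 xor 74 = c7
byte 6: (75 xor a0) xor 20 = d5 xor 20 = f5
byte 7: (e4 xor 72) xor 74 = 96 xor 74 = e2
byte 8: (76 xor 9a) xor 68 = ec xor 68 = 84
byte 9: (21 xor 51) xor 65 = 70 xor 65 = 15

ffae22b026c7f5e28415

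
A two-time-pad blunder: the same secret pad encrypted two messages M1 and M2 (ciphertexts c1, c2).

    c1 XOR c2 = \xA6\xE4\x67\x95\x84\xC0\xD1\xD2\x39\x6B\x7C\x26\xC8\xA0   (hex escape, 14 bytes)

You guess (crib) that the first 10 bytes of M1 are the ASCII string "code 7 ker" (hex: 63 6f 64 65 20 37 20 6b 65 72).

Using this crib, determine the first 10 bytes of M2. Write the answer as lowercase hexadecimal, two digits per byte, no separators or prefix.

c58b03f0a4f7f1b95c19

Since c1 ⊕ c2 = M1 ⊕ M2, XORing with the guessed M1 bytes yields the corresponding M2 bytes: M2 = (c1 ⊕ c2) ⊕ M1.
10100110 ⊕ 01100011 = 11000101
11100100 ⊕ 01101111 = 10001011
01100111 ⊕ 01100100 = 00000011
10010101 ⊕ 01100101 = 11110000
10000100 ⊕ 00100000 = 10100100
11000000 ⊕ 00110111 = 11110111
11010001 ⊕ 00100000 = 11110001
11010010 ⊕ 01101011 = 10111001
00111001 ⊕ 01100101 = 01011100
01101011 ⊕ 01110010 = 00011001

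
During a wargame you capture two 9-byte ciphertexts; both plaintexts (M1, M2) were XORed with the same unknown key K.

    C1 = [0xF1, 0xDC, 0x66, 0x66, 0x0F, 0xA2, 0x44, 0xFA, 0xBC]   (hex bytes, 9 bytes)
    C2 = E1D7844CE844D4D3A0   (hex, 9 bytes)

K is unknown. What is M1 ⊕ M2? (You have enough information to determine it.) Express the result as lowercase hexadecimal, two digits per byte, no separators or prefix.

C1 ⊕ C2 = (M1 ⊕ K) ⊕ (M2 ⊕ K) = M1 ⊕ M2 — the shared key cancels under XOR.
byte 0: 11110001 ^ 11100001 = 00010000
byte 1: 11011100 ^ 11010111 = 00001011
byte 2: 01100110 ^ 10000100 = 11100010
byte 3: 01100110 ^ 01001100 = 00101010
byte 4: 00001111 ^ 11101000 = 11100111
byte 5: 10100010 ^ 01000100 = 11100110
byte 6: 01000100 ^ 11010100 = 10010000
byte 7: 11111010 ^ 11010011 = 00101001
byte 8: 10111100 ^ 10100000 = 00011100

100be22ae7e690291c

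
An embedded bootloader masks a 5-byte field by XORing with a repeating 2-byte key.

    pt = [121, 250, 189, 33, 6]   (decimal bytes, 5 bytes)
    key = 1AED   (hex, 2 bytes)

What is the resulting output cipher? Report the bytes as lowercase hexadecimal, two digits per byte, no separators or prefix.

The 2-byte key repeats, so the effective keystream is 1a ed 1a ed 1a.
byte 0: 01111001 ⊕ 00011010 = 01100011
byte 1: 11111010 ⊕ 11101101 = 00010111
byte 2: 10111101 ⊕ 00011010 = 10100111
byte 3: 00100001 ⊕ 11101101 = 11001100
byte 4: 00000110 ⊕ 00011010 = 00011100

6317a7cc1c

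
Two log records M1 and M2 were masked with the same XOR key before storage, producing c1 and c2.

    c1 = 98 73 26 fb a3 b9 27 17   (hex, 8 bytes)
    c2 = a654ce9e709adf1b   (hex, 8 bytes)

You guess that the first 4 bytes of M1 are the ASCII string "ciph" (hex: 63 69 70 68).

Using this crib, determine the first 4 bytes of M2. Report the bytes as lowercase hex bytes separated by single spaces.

First, c1 ⊕ c2 = (M1 ⊕ K) ⊕ (M2 ⊕ K) = M1 ⊕ M2, so the key drops out. Then M2 = (M1 ⊕ M2) ⊕ M1 over the first 4 bytes.
byte 0: (98 ^ a6) ^ 63 = 3e ^ 63 = 5d
byte 1: (73 ^ 54) ^ 69 = 27 ^ 69 = 4e
byte 2: (26 ^ ce) ^ 70 = e8 ^ 70 = 98
byte 3: (fb ^ 9e) ^ 68 = 65 ^ 68 = 0d

5d 4e 98 0d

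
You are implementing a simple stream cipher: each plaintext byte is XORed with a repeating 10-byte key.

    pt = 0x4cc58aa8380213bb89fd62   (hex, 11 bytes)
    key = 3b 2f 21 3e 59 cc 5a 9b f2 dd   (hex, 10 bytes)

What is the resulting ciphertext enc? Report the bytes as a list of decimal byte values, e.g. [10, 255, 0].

The 10-byte key repeats, so the effective keystream is 3b 2f 21 3e 59 cc 5a 9b f2 dd 3b.
byte 0: 4c xor 3b = 77
byte 1: c5 xor 2f = ea
byte 2: 8a xor 21 = ab
byte 3: a8 xor 3e = 96
byte 4: 38 xor 59 = 61
byte 5: 02 xor cc = ce
byte 6: 13 xor 5a = 49
byte 7: bb xor 9b = 20
byte 8: 89 xor f2 = 7b
byte 9: fd xor dd = 20
byte 10: 62 xor 3b = 59

[119, 234, 171, 150, 97, 206, 73, 32, 123, 32, 89]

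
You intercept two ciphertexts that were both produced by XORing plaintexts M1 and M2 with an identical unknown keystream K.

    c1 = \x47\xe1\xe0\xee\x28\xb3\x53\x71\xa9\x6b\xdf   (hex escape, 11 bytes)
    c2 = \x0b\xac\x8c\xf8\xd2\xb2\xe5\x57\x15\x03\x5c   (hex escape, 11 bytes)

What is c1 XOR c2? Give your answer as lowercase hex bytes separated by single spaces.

4c 4d 6c 16 fa 01 b6 26 bc 68 83

c1 ⊕ c2 = (M1 ⊕ K) ⊕ (M2 ⊕ K) = M1 ⊕ M2 — the shared key cancels under XOR.
byte 0: 47 ^ 0b = 4c
byte 1: e1 ^ ac = 4d
byte 2: e0 ^ 8c = 6c
byte 3: ee ^ f8 = 16
byte 4: 28 ^ d2 = fa
byte 5: b3 ^ b2 = 01
byte 6: 53 ^ e5 = b6
byte 7: 71 ^ 57 = 26
byte 8: a9 ^ 15 = bc
byte 9: 6b ^ 03 = 68
byte 10: df ^ 5c = 83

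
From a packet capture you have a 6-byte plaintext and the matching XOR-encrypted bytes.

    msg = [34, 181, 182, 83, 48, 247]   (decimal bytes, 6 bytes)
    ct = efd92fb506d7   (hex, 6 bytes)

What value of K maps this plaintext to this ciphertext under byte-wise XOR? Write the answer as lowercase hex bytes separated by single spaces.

Since ct = msg ⊕ K, XORing both sides with msg gives K = msg ⊕ ct.
 34 xor 239 = 205
181 xor 217 = 108
182 xor  47 = 153
 83 xor 181 = 230
 48 xor   6 =  54
247 xor 215 =  32

cd 6c 99 e6 36 20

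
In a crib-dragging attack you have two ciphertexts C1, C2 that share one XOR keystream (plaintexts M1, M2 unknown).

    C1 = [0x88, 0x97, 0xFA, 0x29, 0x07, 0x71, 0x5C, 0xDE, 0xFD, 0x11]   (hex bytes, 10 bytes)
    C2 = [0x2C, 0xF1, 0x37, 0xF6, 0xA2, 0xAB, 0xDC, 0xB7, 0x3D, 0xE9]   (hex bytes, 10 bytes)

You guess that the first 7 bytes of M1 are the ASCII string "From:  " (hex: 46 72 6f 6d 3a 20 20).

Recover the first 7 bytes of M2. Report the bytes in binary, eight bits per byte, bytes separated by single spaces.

First, C1 ⊕ C2 = (M1 ⊕ K) ⊕ (M2 ⊕ K) = M1 ⊕ M2, so the key drops out. Then M2 = (M1 ⊕ M2) ⊕ M1 over the first 7 bytes.
byte 0: (88 XOR 2c) XOR 46 = a4 XOR 46 = e2
byte 1: (97 XOR f1) XOR 72 = 66 XOR 72 = 14
byte 2: (fa XOR 37) XOR 6f = cd XOR 6f = a2
byte 3: (29 XOR f6) XOR 6d = df XOR 6d = b2
byte 4: (07 XOR a2) XOR 3a = a5 XOR 3a = 9f
byte 5: (71 XOR ab) XOR 20 = da XOR 20 = fa
byte 6: (5c XOR dc) XOR 20 = 80 XOR 20 = a0

11100010 00010100 10100010 10110010 10011111 11111010 10100000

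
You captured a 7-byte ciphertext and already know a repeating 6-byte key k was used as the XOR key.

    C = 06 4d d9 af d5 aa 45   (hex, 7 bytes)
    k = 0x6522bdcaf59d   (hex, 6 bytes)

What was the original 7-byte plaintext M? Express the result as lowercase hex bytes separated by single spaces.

The 6-byte key repeats, so the effective keystream is 65 22 bd ca f5 9d 65.
byte 0: 00000110 XOR 01100101 = 01100011
byte 1: 01001101 XOR 00100010 = 01101111
byte 2: 11011001 XOR 10111101 = 01100100
byte 3: 10101111 XOR 11001010 = 01100101
byte 4: 11010101 XOR 11110101 = 00100000
byte 5: 10101010 XOR 10011101 = 00110111
byte 6: 01000101 XOR 01100101 = 00100000

63 6f 64 65 20 37 20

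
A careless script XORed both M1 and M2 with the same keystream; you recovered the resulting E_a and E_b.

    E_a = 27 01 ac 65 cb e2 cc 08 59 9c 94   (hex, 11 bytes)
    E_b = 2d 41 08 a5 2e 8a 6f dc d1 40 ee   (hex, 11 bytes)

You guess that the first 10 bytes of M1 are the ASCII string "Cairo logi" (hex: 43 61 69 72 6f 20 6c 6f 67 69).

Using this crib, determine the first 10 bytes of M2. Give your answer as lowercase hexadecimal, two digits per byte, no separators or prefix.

First, E_a ⊕ E_b = (M1 ⊕ K) ⊕ (M2 ⊕ K) = M1 ⊕ M2, so the key drops out. Then M2 = (M1 ⊕ M2) ⊕ M1 over the first 10 bytes.
byte 0: (27 ^ 2d) ^ 43 = 0a ^ 43 = 49
byte 1: (01 ^ 41) ^ 61 = 40 ^ 61 = 21
byte 2: (ac ^ 08) ^ 69 = a4 ^ 69 = cd
byte 3: (65 ^ a5) ^ 72 = c0 ^ 72 = b2
byte 4: (cb ^ 2e) ^ 6f = e5 ^ 6f = 8a
byte 5: (e2 ^ 8a) ^ 20 = 68 ^ 20 = 48
byte 6: (cc ^ 6f) ^ 6c = a3 ^ 6c = cf
byte 7: (08 ^ dc) ^ 6f = d4 ^ 6f = bb
byte 8: (59 ^ d1) ^ 67 = 88 ^ 67 = ef
byte 9: (9c ^ 40) ^ 69 = dc ^ 69 = b5

4921cdb28a48cfbbefb5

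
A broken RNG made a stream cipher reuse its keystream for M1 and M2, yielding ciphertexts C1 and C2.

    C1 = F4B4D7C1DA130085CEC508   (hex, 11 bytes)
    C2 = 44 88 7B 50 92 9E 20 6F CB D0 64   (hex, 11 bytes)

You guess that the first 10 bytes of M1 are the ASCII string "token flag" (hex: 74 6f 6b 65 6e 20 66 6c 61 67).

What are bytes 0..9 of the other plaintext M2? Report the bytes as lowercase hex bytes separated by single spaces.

First, C1 ⊕ C2 = (M1 ⊕ K) ⊕ (M2 ⊕ K) = M1 ⊕ M2, so the key drops out. Then M2 = (M1 ⊕ M2) ⊕ M1 over the first 10 bytes.
byte 0: (f4 XOR 44) XOR 74 = b0 XOR 74 = c4
byte 1: (b4 XOR 88) XOR 6f = 3c XOR 6f = 53
byte 2: (d7 XOR 7b) XOR 6b = ac XOR 6b = c7
byte 3: (c1 XOR 50) XOR 65 = 91 XOR 65 = f4
byte 4: (da XOR 92) XOR 6e = 48 XOR 6e = 26
byte 5: (13 XOR 9e) XOR 20 = 8d XOR 20 = ad
byte 6: (00 XOR 20) XOR 66 = 20 XOR 66 = 46
byte 7: (85 XOR 6f) XOR 6c = ea XOR 6c = 86
byte 8: (ce XOR cb) XOR 61 = 05 XOR 61 = 64
byte 9: (c5 XOR d0) XOR 67 = 15 XOR 67 = 72

c4 53 c7 f4 26 ad 46 86 64 72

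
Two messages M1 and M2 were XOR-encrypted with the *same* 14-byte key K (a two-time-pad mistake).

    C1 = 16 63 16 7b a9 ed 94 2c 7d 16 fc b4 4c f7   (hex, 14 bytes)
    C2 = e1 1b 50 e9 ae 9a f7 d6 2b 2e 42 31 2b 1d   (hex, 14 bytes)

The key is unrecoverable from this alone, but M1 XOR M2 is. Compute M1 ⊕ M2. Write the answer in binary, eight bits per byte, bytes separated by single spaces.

C1 ⊕ C2 = (M1 ⊕ K) ⊕ (M2 ⊕ K) = M1 ⊕ M2 — the shared key cancels under XOR.
byte 0: 16 XOR e1 = f7
byte 1: 63 XOR 1b = 78
byte 2: 16 XOR 50 = 46
byte 3: 7b XOR e9 = 92
byte 4: a9 XOR ae = 07
byte 5: ed XOR 9a = 77
byte 6: 94 XOR f7 = 63
byte 7: 2c XOR d6 = fa
byte 8: 7d XOR 2b = 56
byte 9: 16 XOR 2e = 38
byte 10: fc XOR 42 = be
byte 11: b4 XOR 31 = 85
byte 12: 4c XOR 2b = 67
byte 13: f7 XOR 1d = ea

11110111 01111000 01000110 10010010 00000111 01110111 01100011 11111010 01010110 00111000 10111110 10000101 01100111 11101010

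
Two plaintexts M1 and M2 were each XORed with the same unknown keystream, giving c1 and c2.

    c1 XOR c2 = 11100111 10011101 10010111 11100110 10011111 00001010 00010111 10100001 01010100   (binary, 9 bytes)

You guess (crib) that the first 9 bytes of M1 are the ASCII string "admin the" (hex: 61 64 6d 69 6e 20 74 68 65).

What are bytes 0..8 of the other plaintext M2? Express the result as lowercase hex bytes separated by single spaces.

86 f9 fa 8f f1 2a 63 c9 31

Since c1 ⊕ c2 = M1 ⊕ M2, XORing with the guessed M1 bytes yields the corresponding M2 bytes: M2 = (c1 ⊕ c2) ⊕ M1.
e7 ^ 61 = 86
9d ^ 64 = f9
97 ^ 6d = fa
e6 ^ 69 = 8f
9f ^ 6e = f1
0a ^ 20 = 2a
17 ^ 74 = 63
a1 ^ 68 = c9
54 ^ 65 = 31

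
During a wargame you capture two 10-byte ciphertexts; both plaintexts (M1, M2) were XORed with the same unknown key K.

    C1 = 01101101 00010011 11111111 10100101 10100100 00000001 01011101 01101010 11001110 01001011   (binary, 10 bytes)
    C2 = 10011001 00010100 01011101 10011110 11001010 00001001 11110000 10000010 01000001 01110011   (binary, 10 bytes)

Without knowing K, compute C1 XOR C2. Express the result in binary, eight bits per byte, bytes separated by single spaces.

11110100 00000111 10100010 00111011 01101110 00001000 10101101 11101000 10001111 00111000

C1 ⊕ C2 = (M1 ⊕ K) ⊕ (M2 ⊕ K) = M1 ⊕ M2 — the shared key cancels under XOR.
6d xor 99 = f4
13 xor 14 = 07
ff xor 5d = a2
a5 xor 9e = 3b
a4 xor ca = 6e
01 xor 09 = 08
5d xor f0 = ad
6a xor 82 = e8
ce xor 41 = 8f
4b xor 73 = 38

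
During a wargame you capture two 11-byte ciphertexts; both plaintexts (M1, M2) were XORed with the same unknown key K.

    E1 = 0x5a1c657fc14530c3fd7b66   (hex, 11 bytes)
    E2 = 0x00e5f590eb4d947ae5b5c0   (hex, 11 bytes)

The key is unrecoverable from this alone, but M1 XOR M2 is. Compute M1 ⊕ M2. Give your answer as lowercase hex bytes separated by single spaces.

E1 ⊕ E2 = (M1 ⊕ K) ⊕ (M2 ⊕ K) = M1 ⊕ M2 — the shared key cancels under XOR.
5a ⊕ 00 = 5a
1c ⊕ e5 = f9
65 ⊕ f5 = 90
7f ⊕ 90 = ef
c1 ⊕ eb = 2a
45 ⊕ 4d = 08
30 ⊕ 94 = a4
c3 ⊕ 7a = b9
fd ⊕ e5 = 18
7b ⊕ b5 = ce
66 ⊕ c0 = a6

5a f9 90 ef 2a 08 a4 b9 18 ce a6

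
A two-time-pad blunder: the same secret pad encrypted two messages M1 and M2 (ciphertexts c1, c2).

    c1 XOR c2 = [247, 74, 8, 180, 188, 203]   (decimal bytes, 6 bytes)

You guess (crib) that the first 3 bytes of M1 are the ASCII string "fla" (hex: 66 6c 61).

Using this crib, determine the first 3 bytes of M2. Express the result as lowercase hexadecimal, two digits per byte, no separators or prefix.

Since c1 ⊕ c2 = M1 ⊕ M2, XORing with the guessed M1 bytes yields the corresponding M2 bytes: M2 = (c1 ⊕ c2) ⊕ M1.
byte 0: 247 xor 102 = 145
byte 1:  74 xor 108 =  38
byte 2:   8 xor  97 = 105

912669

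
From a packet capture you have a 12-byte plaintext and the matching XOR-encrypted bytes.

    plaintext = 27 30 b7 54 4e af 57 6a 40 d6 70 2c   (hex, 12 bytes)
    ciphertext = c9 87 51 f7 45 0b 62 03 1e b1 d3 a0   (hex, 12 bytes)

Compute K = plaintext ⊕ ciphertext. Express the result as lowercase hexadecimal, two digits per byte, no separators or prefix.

eeb7e6a30ba435695e67a38c

Since ciphertext = plaintext ⊕ K, XORing both sides with plaintext gives K = plaintext ⊕ ciphertext.
27 ⊕ c9 = ee
30 ⊕ 87 = b7
b7 ⊕ 51 = e6
54 ⊕ f7 = a3
4e ⊕ 45 = 0b
af ⊕ 0b = a4
57 ⊕ 62 = 35
6a ⊕ 03 = 69
40 ⊕ 1e = 5e
d6 ⊕ b1 = 67
70 ⊕ d3 = a3
2c ⊕ a0 = 8c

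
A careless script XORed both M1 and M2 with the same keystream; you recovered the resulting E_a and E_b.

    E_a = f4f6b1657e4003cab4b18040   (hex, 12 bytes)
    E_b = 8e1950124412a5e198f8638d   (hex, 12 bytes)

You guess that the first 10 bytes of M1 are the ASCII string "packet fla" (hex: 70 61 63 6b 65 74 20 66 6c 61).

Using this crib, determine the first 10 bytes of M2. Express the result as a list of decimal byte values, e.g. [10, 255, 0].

[10, 142, 130, 28, 95, 38, 134, 77, 64, 40]

First, E_a ⊕ E_b = (M1 ⊕ K) ⊕ (M2 ⊕ K) = M1 ⊕ M2, so the key drops out. Then M2 = (M1 ⊕ M2) ⊕ M1 over the first 10 bytes.
byte 0: (f4 XOR 8e) XOR 70 = 7a XOR 70 = 0a
byte 1: (f6 XOR 19) XOR 61 = ef XOR 61 = 8e
byte 2: (b1 XOR 50) XOR 63 = e1 XOR 63 = 82
byte 3: (65 XOR 12) XOR 6b = 77 XOR 6b = 1c
byte 4: (7e XOR 44) XOR 65 = 3a XOR 65 = 5f
byte 5: (40 XOR 12) XOR 74 = 52 XOR 74 = 26
byte 6: (03 XOR a5) XOR 20 = a6 XOR 20 = 86
byte 7: (ca XOR e1) XOR 66 = 2b XOR 66 = 4d
byte 8: (b4 XOR 98) XOR 6c = 2c XOR 6c = 40
byte 9: (b1 XOR f8) XOR 61 = 49 XOR 61 = 28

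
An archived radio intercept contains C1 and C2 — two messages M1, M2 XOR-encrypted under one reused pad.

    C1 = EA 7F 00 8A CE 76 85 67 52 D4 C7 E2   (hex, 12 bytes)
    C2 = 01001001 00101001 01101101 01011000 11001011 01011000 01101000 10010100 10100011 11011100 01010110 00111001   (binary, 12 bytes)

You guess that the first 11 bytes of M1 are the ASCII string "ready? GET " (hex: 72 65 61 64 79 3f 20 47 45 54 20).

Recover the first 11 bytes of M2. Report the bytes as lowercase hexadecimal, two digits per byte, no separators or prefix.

d1330cb67c11cdb4b45cb1

First, C1 ⊕ C2 = (M1 ⊕ K) ⊕ (M2 ⊕ K) = M1 ⊕ M2, so the key drops out. Then M2 = (M1 ⊕ M2) ⊕ M1 over the first 11 bytes.
byte 0: (ea ^ 49) ^ 72 = a3 ^ 72 = d1
byte 1: (7f ^ 29) ^ 65 = 56 ^ 65 = 33
byte 2: (00 ^ 6d) ^ 61 = 6d ^ 61 = 0c
byte 3: (8a ^ 58) ^ 64 = d2 ^ 64 = b6
byte 4: (ce ^ cb) ^ 79 = 05 ^ 79 = 7c
byte 5: (76 ^ 58) ^ 3f = 2e ^ 3f = 11
byte 6: (85 ^ 68) ^ 20 = ed ^ 20 = cd
byte 7: (67 ^ 94) ^ 47 = f3 ^ 47 = b4
byte 8: (52 ^ a3) ^ 45 = f1 ^ 45 = b4
byte 9: (d4 ^ dc) ^ 54 = 08 ^ 54 = 5c
byte 10: (c7 ^ 56) ^ 20 = 91 ^ 20 = b1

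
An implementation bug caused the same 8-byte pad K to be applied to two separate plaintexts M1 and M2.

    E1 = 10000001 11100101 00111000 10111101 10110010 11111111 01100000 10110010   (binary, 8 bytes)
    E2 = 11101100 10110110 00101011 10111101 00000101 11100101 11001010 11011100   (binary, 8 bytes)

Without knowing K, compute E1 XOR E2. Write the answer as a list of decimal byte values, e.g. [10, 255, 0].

E1 ⊕ E2 = (M1 ⊕ K) ⊕ (M2 ⊕ K) = M1 ⊕ M2 — the shared key cancels under XOR.
byte 0: 81 XOR ec = 6d
byte 1: e5 XOR b6 = 53
byte 2: 38 XOR 2b = 13
byte 3: bd XOR bd = 00
byte 4: b2 XOR 05 = b7
byte 5: ff XOR e5 = 1a
byte 6: 60 XOR ca = aa
byte 7: b2 XOR dc = 6e

[109, 83, 19, 0, 183, 26, 170, 110]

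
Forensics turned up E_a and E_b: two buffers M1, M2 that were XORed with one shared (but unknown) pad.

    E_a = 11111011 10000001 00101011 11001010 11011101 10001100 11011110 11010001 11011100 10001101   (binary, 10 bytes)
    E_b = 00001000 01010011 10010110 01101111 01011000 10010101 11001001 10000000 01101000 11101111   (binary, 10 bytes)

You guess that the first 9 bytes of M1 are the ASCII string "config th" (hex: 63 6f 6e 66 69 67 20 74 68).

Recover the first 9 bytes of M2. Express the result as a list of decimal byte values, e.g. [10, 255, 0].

First, E_a ⊕ E_b = (M1 ⊕ K) ⊕ (M2 ⊕ K) = M1 ⊕ M2, so the key drops out. Then M2 = (M1 ⊕ M2) ⊕ M1 over the first 9 bytes.
byte 0: (fb XOR 08) XOR 63 = f3 XOR 63 = 90
byte 1: (81 XOR 53) XOR 6f = d2 XOR 6f = bd
byte 2: (2b XOR 96) XOR 6e = bd XOR 6e = d3
byte 3: (ca XOR 6f) XOR 66 = a5 XOR 66 = c3
byte 4: (dd XOR 58) XOR 69 = 85 XOR 69 = ec
byte 5: (8c XOR 95) XOR 67 = 19 XOR 67 = 7e
byte 6: (de XOR c9) XOR 20 = 17 XOR 20 = 37
byte 7: (d1 XOR 80) XOR 74 = 51 XOR 74 = 25
byte 8: (dc XOR 68) XOR 68 = b4 XOR 68 = dc

[144, 189, 211, 195, 236, 126, 55, 37, 220]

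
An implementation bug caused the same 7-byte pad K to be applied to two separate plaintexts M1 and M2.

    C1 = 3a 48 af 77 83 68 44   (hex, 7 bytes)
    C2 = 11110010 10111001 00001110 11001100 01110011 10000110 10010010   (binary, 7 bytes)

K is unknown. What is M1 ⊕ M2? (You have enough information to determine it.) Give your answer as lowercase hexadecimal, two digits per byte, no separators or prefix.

C1 ⊕ C2 = (M1 ⊕ K) ⊕ (M2 ⊕ K) = M1 ⊕ M2 — the shared key cancels under XOR.
3a xor f2 = c8
48 xor b9 = f1
af xor 0e = a1
77 xor cc = bb
83 xor 73 = f0
68 xor 86 = ee
44 xor 92 = d6

c8f1a1bbf0eed6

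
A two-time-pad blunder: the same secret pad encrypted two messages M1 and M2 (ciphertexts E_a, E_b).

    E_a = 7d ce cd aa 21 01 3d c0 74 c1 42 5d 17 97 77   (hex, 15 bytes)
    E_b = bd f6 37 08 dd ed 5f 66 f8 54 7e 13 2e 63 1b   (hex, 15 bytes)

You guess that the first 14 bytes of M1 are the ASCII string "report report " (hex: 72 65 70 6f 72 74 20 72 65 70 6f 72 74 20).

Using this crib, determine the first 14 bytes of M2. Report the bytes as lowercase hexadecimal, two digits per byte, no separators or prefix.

First, E_a ⊕ E_b = (M1 ⊕ K) ⊕ (M2 ⊕ K) = M1 ⊕ M2, so the key drops out. Then M2 = (M1 ⊕ M2) ⊕ M1 over the first 14 bytes.
byte 0: (7d ^ bd) ^ 72 = c0 ^ 72 = b2
byte 1: (ce ^ f6) ^ 65 = 38 ^ 65 = 5d
byte 2: (cd ^ 37) ^ 70 = fa ^ 70 = 8a
byte 3: (aa ^ 08) ^ 6f = a2 ^ 6f = cd
byte 4: (21 ^ dd) ^ 72 = fc ^ 72 = 8e
byte 5: (01 ^ ed) ^ 74 = ec ^ 74 = 98
byte 6: (3d ^ 5f) ^ 20 = 62 ^ 20 = 42
byte 7: (c0 ^ 66) ^ 72 = a6 ^ 72 = d4
byte 8: (74 ^ f8) ^ 65 = 8c ^ 65 = e9
byte 9: (c1 ^ 54) ^ 70 = 95 ^ 70 = e5
byte 10: (42 ^ 7e) ^ 6f = 3c ^ 6f = 53
byte 11: (5d ^ 13) ^ 72 = 4e ^ 72 = 3c
byte 12: (17 ^ 2e) ^ 74 = 39 ^ 74 = 4d
byte 13: (97 ^ 63) ^ 20 = f4 ^ 20 = d4

b25d8acd8e9842d4e9e5533c4dd4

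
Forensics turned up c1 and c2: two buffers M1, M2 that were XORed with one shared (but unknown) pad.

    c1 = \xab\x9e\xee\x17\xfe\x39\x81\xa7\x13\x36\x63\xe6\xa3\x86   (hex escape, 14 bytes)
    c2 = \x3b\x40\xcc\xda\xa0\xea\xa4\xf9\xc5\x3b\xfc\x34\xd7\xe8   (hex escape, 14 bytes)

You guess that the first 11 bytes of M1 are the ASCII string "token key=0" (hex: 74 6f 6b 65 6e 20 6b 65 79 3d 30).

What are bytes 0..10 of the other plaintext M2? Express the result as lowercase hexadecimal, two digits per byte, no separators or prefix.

First, c1 ⊕ c2 = (M1 ⊕ K) ⊕ (M2 ⊕ K) = M1 ⊕ M2, so the key drops out. Then M2 = (M1 ⊕ M2) ⊕ M1 over the first 11 bytes.
byte 0: (ab xor 3b) xor 74 = 90 xor 74 = e4
byte 1: (9e xor 40) xor 6f = de xor 6f = b1
byte 2: (ee xor cc) xor 6b = 22 xor 6b = 49
byte 3: (17 xor da) xor 65 = cd xor 65 = a8
byte 4: (fe xor a0) xor 6e = 5e xor 6e = 30
byte 5: (39 xor ea) xor 20 = d3 xor 20 = f3
byte 6: (81 xor a4) xor 6b = 25 xor 6b = 4e
byte 7: (a7 xor f9) xor 65 = 5e xor 65 = 3b
byte 8: (13 xor c5) xor 79 = d6 xor 79 = af
byte 9: (36 xor 3b) xor 3d = 0d xor 3d = 30
byte 10: (63 xor fc) xor 30 = 9f xor 30 = af

e4b149a830f34e3baf30af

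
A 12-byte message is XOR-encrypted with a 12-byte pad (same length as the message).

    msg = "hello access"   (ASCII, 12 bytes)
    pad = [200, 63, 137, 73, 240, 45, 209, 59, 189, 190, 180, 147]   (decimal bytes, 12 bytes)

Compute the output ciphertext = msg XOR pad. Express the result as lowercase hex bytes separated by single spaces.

a0 5a e5 25 9f 0d b0 58 de db c7 e0

byte 0: 68 xor c8 = a0
byte 1: 65 xor 3f = 5a
byte 2: 6c xor 89 = e5
byte 3: 6c xor 49 = 25
byte 4: 6f xor f0 = 9f
byte 5: 20 xor 2d = 0d
byte 6: 61 xor d1 = b0
byte 7: 63 xor 3b = 58
byte 8: 63 xor bd = de
byte 9: 65 xor be = db
byte 10: 73 xor b4 = c7
byte 11: 73 xor 93 = e0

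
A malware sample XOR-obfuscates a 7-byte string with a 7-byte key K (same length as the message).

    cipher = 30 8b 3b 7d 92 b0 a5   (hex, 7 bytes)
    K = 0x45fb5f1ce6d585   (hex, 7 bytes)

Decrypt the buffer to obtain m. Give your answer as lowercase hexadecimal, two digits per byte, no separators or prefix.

byte 0: 30 XOR 45 = 75
byte 1: 8b XOR fb = 70
byte 2: 3b XOR 5f = 64
byte 3: 7d XOR 1c = 61
byte 4: 92 XOR e6 = 74
byte 5: b0 XOR d5 = 65
byte 6: a5 XOR 85 = 20

75706461746520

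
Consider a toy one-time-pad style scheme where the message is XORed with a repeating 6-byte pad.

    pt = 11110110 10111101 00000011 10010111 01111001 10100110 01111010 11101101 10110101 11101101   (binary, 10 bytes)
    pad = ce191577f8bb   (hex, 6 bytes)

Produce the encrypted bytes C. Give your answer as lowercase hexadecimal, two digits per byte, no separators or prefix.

The 6-byte key repeats, so the effective keystream is ce 19 15 77 f8 bb ce 19 15 77.
byte 0: f6 ^ ce = 38
byte 1: bd ^ 19 = a4
byte 2: 03 ^ 15 = 16
byte 3: 97 ^ 77 = e0
byte 4: 79 ^ f8 = 81
byte 5: a6 ^ bb = 1d
byte 6: 7a ^ ce = b4
byte 7: ed ^ 19 = f4
byte 8: b5 ^ 15 = a0
byte 9: ed ^ 77 = 9a

38a416e0811db4f4a09a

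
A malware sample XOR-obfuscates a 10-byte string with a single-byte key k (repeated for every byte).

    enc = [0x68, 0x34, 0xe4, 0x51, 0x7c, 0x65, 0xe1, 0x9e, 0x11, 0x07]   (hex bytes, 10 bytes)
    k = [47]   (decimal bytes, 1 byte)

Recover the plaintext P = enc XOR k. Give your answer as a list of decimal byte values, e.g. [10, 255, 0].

[71, 27, 203, 126, 83, 74, 206, 177, 62, 40]

The 1-byte key repeats, so the effective keystream is 2f 2f 2f 2f 2f 2f 2f 2f 2f 2f.
byte 0: 68 XOR 2f = 47
byte 1: 34 XOR 2f = 1b
byte 2: e4 XOR 2f = cb
byte 3: 51 XOR 2f = 7e
byte 4: 7c XOR 2f = 53
byte 5: 65 XOR 2f = 4a
byte 6: e1 XOR 2f = ce
byte 7: 9e XOR 2f = b1
byte 8: 11 XOR 2f = 3e
byte 9: 07 XOR 2f = 28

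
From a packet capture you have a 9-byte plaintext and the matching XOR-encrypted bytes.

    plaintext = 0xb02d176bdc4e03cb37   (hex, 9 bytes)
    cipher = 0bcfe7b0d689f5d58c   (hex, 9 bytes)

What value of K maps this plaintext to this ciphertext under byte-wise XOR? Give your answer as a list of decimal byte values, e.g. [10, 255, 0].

Since cipher = plaintext ⊕ K, XORing both sides with plaintext gives K = plaintext ⊕ cipher.
b0 XOR 0b = bb
2d XOR cf = e2
17 XOR e7 = f0
6b XOR b0 = db
dc XOR d6 = 0a
4e XOR 89 = c7
03 XOR f5 = f6
cb XOR d5 = 1e
37 XOR 8c = bb

[187, 226, 240, 219, 10, 199, 246, 30, 187]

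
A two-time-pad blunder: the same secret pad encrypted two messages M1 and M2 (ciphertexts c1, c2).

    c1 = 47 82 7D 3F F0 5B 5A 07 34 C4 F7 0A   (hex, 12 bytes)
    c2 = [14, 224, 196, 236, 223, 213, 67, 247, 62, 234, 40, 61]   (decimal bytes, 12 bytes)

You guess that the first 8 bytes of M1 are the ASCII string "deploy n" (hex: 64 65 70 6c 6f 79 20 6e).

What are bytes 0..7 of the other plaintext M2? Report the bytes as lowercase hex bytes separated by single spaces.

2d 07 c9 bf 40 f7 39 9e

First, c1 ⊕ c2 = (M1 ⊕ K) ⊕ (M2 ⊕ K) = M1 ⊕ M2, so the key drops out. Then M2 = (M1 ⊕ M2) ⊕ M1 over the first 8 bytes.
byte 0: (47 xor 0e) xor 64 = 49 xor 64 = 2d
byte 1: (82 xor e0) xor 65 = 62 xor 65 = 07
byte 2: (7d xor c4) xor 70 = b9 xor 70 = c9
byte 3: (3f xor ec) xor 6c = d3 xor 6c = bf
byte 4: (f0 xor df) xor 6f = 2f xor 6f = 40
byte 5: (5b xor d5) xor 79 = 8e xor 79 = f7
byte 6: (5a xor 43) xor 20 = 19 xor 20 = 39
byte 7: (07 xor f7) xor 6e = f0 xor 6e = 9e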